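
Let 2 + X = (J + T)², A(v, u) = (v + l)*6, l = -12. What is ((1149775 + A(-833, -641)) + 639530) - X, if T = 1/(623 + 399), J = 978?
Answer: 864572765419/1044484 ≈ 8.2775e+5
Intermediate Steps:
T = 1/1022 ≈ 0.00097847
A(v, u) = -72 + 6*v (A(v, u) = (v - 12)*6 = (-12 + v)*6 = -72 + 6*v)
X = 999032144321/1044484 (X = -2 + (978 + 1/1022)² = -2 + (999517/1022)² = -2 + 999034233289/1044484 = 999032144321/1044484 ≈ 9.5648e+5)
((1149775 + A(-833, -641)) + 639530) - X = ((1149775 + (-72 + 6*(-833))) + 639530) - 1*999032144321/1044484 = ((1149775 + (-72 - 4998)) + 639530) - 999032144321/1044484 = ((1149775 - 5070) + 639530) - 999032144321/1044484 = (1144705 + 639530) - 999032144321/1044484 = 1784235 - 999032144321/1044484 = 864572765419/1044484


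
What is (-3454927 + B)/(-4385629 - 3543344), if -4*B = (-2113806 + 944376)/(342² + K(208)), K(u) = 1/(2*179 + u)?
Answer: 45744323236406/104982179436225 ≈ 0.43573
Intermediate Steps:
K(u) = 1/(358 + u)
B = 33094869/13240325 (B = -(-2113806 + 944376)/(4*(342² + 1/(358 + 208))) = -(-584715)/(2*(116964 + 1/566)) = -(-584715)/(2*66201625/566) = -(-584715)*566/(2*66201625) = -¼*(-132379476/13240325) = 33094869/13240325 ≈ 2.4995)
(-3454927 + B)/(-4385629 - 3543344) = (-3454927 + 33094869/13240325)/(-4385629 - 3543344) = -45744323236406/13240325/(-7928973) = -45744323236406/13240325*(-1/7928973) = 45744323236406/104982179436225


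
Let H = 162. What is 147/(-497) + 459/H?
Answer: 1081/426 ≈ 2.5376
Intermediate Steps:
147/(-497) + 459/H = 147/(-497) + 459/162 = 147*(-1/497) + 459*(1/162) = -21/71 + 17/6 = 1081/426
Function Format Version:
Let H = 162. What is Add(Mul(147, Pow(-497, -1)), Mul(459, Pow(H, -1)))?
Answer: Rational(1081, 426) ≈ 2.5376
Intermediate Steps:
Add(Mul(147, Pow(-497, -1)), Mul(459, Pow(H, -1))) = Add(Mul(147, Pow(-497, -1)), Mul(459, Pow(162, -1))) = Add(Mul(147, Rational(-1, 497)), Mul(459, Rational(1, 162))) = Add(Rational(-21, 71), Rational(17, 6)) = Rational(1081, 426)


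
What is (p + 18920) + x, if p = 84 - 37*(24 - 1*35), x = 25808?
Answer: 45219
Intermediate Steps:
p = 491 (p = 84 - 37*(24 - 35) = 84 - 37*(-11) = 84 + 407 = 491)
(p + 18920) + x = (491 + 18920) + 25808 = 19411 + 25808 = 45219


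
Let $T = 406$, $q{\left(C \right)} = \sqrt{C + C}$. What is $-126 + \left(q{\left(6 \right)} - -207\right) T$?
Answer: $83916 + 812 \sqrt{3} \approx 85322.0$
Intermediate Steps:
$q{\left(C \right)} = \sqrt{2} \sqrt{C}$ ($q{\left(C \right)} = \sqrt{2 C} = \sqrt{2} \sqrt{C}$)
$-126 + \left(q{\left(6 \right)} - -207\right) T = -126 + \left(\sqrt{2} \sqrt{6} - -207\right) 406 = -126 + \left(2 \sqrt{3} + 207\right) 406 = -126 + \left(207 + 2 \sqrt{3}\right) 406 = -126 + \left(84042 + 812 \sqrt{3}\right) = 83916 + 812 \sqrt{3}$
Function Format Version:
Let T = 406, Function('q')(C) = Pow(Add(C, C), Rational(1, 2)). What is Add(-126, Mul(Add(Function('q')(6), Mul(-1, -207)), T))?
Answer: Add(83916, Mul(812, Pow(3, Rational(1, 2)))) ≈ 85322.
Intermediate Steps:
Function('q')(C) = Mul(Pow(2, Rational(1, 2)), Pow(C, Rational(1, 2))) (Function('q')(C) = Pow(Mul(2, C), Rational(1, 2)) = Mul(Pow(2, Rational(1, 2)), Pow(C, Rational(1, 2))))
Add(-126, Mul(Add(Function('q')(6), Mul(-1, -207)), T)) = Add(-126, Mul(Add(Mul(Pow(2, Rational(1, 2)), Pow(6, Rational(1, 2))), Mul(-1, -207)), 406)) = Add(-126, Mul(Add(Mul(2, Pow(3, Rational(1, 2))), 207), 406)) = Add(-126, Mul(Add(207, Mul(2, Pow(3, Rational(1, 2)))), 406)) = Add(-126, Add(84042, Mul(812, Pow(3, Rational(1, 2))))) = Add(83916, Mul(812, Pow(3, Rational(1, 2))))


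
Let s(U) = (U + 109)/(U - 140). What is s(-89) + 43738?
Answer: 10015982/229 ≈ 43738.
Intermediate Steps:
s(U) = (109 + U)/(-140 + U)
s(-89) + 43738 = (109 - 89)/(-140 - 89) + 43738 = 20/(-229) + 43738 = -1/229*20 + 43738 = -20/229 + 43738 = 10015982/229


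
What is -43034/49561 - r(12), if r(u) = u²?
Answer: -7179818/49561 ≈ -144.87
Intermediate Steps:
-43034/49561 - r(12) = -43034/49561 - 1*12² = -43034*1/49561 - 1*144 = -43034/49561 - 144 = -7179818/49561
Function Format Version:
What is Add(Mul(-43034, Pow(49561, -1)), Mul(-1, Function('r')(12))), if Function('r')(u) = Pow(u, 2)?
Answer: Rational(-7179818, 49561) ≈ -144.87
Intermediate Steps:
Add(Mul(-43034, Pow(49561, -1)), Mul(-1, Function('r')(12))) = Add(Mul(-43034, Pow(49561, -1)), Mul(-1, Pow(12, 2))) = Add(Mul(-43034, Rational(1, 49561)), Mul(-1, 144)) = Add(Rational(-43034, 49561), -144) = Rational(-7179818, 49561)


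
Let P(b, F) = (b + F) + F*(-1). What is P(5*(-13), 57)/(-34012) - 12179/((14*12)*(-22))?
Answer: 9419827/2857008 ≈ 3.2971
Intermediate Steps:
P(b, F) = b (P(b, F) = (F + b) - F = b)
P(5*(-13), 57)/(-34012) - 12179/((14*12)*(-22)) = (5*(-13))/(-34012) - 12179/((14*12)*(-22)) = -65*(-1/34012) - 12179/(168*(-22)) = 65/34012 - 12179/(-3696) = 65/34012 - 12179*(-1/3696) = 65/34012 + 12179/3696 = 9419827/2857008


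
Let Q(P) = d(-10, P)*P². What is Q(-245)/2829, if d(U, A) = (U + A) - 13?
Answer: -16086700/2829 ≈ -5686.4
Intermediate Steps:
d(U, A) = -13 + A + U (d(U, A) = (A + U) - 13 = -13 + A + U)
Q(P) = P²*(-23 + P) (Q(P) = (-13 + P - 10)*P² = (-23 + P)*P² = P²*(-23 + P))
Q(-245)/2829 = ((-245)²*(-23 - 245))/2829 = (60025*(-268))*(1/2829) = -16086700*1/2829 = -16086700/2829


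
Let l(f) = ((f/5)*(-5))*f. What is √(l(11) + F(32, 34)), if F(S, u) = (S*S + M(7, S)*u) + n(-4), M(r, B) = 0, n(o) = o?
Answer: √899 ≈ 29.983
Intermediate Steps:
l(f) = -f² (l(f) = ((f*(⅕))*(-5))*f = ((f/5)*(-5))*f = (-f)*f = -f²)
F(S, u) = -4 + S² (F(S, u) = (S*S + 0*u) - 4 = (S² + 0) - 4 = S² - 4 = -4 + S²)
√(l(11) + F(32, 34)) = √(-1*11² + (-4 + 32²)) = √(-1*121 + (-4 + 1024)) = √(-121 + 1020) = √899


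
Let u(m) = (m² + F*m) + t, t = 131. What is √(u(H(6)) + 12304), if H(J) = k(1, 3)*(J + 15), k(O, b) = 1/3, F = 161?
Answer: √13611 ≈ 116.67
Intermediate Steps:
k(O, b) = ⅓
H(J) = 5 + J/3 (H(J) = (J + 15)/3 = (15 + J)/3 = 5 + J/3)
u(m) = 131 + m² + 161*m (u(m) = (m² + 161*m) + 131 = 131 + m² + 161*m)
√(u(H(6)) + 12304) = √((131 + (5 + (⅓)*6)² + 161*(5 + (⅓)*6)) + 12304) = √((131 + (5 + 2)² + 161*(5 + 2)) + 12304) = √((131 + 7² + 161*7) + 12304) = √((131 + 49 + 1127) + 12304) = √(1307 + 12304) = √13611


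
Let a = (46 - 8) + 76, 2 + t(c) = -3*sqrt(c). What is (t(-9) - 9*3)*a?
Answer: -3306 - 1026*I ≈ -3306.0 - 1026.0*I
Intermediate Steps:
t(c) = -2 - 3*sqrt(c)
a = 114 (a = 38 + 76 = 114)
(t(-9) - 9*3)*a = ((-2 - 9*I) - 9*3)*114 = ((-2 - 9*I) - 27)*114 = (-29 - 9*I)*114 = -3306 - 1026*I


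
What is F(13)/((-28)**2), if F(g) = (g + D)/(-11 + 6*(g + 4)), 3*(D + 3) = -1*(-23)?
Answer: 53/214032 ≈ 0.00024763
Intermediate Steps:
D = 14/3 (D = -3 + (-1*(-23))/3 = -3 + (1/3)*23 = -3 + 23/3 = 14/3 ≈ 4.6667)
F(g) = (14/3 + g)/(13 + 6*g) (F(g) = (g + 14/3)/(-11 + 6*(g + 4)) = (14/3 + g)/(-11 + 6*(4 + g)) = (14/3 + g)/(-11 + (24 + 6*g)) = (14/3 + g)/(13 + 6*g))
F(13)/((-28)**2) = ((14 + 3*13)/(3*(13 + 6*13)))/((-28)**2) = ((14 + 39)/(3*(13 + 78)))/784 = ((1/3)*53/91)*(1/784) = ((1/3)*(1/91)*53)*(1/784) = (53/273)*(1/784) = 53/214032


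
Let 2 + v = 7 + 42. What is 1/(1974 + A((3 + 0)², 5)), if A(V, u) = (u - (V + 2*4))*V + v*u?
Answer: 1/2101 ≈ 0.00047596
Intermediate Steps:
v = 47 (v = -2 + (7 + 42) = -2 + 49 = 47)
A(V, u) = 47*u + V*(-8 + u - V) (A(V, u) = (u - (V + 2*4))*V + 47*u = (u - (V + 8))*V + 47*u = (u - (8 + V))*V + 47*u = (u + (-8 - V))*V + 47*u = (-8 + u - V)*V + 47*u = V*(-8 + u - V) + 47*u = 47*u + V*(-8 + u - V))
1/(1974 + A((3 + 0)², 5)) = 1/(1974 + (-((3 + 0)²)² - 8*(3 + 0)² + 47*5 + (3 + 0)²*5)) = 1/(1974 + (-(3²)² - 8*3² + 235 + 3²*5)) = 1/(1974 + (-1*9² - 8*9 + 235 + 9*5)) = 1/(1974 + (-1*81 - 72 + 235 + 45)) = 1/(1974 + (-81 - 72 + 235 + 45)) = 1/(1974 + 127) = 1/2101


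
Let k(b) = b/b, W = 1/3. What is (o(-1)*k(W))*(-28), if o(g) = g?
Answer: 28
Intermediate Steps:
W = 1/3 ≈ 0.33333
k(b) = 1
(o(-1)*k(W))*(-28) = -1*1*(-28) = -1*(-28) = 28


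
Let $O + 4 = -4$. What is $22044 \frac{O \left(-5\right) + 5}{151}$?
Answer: $\frac{991980}{151} \approx 6569.4$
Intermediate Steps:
$O = -8$ ($O = -4 - 4 = -8$)
$22044 \frac{O \left(-5\right) + 5}{151} = 22044 \frac{\left(-8\right) \left(-5\right) + 5}{151} = 22044 \left(40 + 5\right) \frac{1}{151} = 22044 \cdot 45 \cdot \frac{1}{151} = 22044 \cdot \frac{45}{151} = \frac{991980}{151}$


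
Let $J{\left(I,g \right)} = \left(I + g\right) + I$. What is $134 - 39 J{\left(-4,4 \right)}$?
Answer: $290$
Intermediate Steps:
$J{\left(I,g \right)} = g + 2 I$
$134 - 39 J{\left(-4,4 \right)} = 134 - 39 \left(4 + 2 \left(-4\right)\right) = 134 - 39 \left(4 - 8\right) = 134 - -156 = 134 + 156 = 290$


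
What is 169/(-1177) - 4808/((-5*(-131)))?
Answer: -5769711/770935 ≈ -7.4840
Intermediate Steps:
169/(-1177) - 4808/((-5*(-131))) = 169*(-1/1177) - 4808/655 = -169/1177 - 4808*1/655 = -169/1177 - 4808/655 = -5769711/770935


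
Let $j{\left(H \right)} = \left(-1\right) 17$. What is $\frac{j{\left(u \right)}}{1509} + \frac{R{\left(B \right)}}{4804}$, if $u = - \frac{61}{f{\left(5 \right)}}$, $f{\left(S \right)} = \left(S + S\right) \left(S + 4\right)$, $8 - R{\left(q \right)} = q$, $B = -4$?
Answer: $- \frac{15890}{1812309} \approx -0.0087678$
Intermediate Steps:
$R{\left(q \right)} = 8 - q$
$f{\left(S \right)} = 2 S \left(4 + S\right)$
$u = - \frac{61}{90}$ ($u = - \frac{61}{2 \cdot 5 \left(4 + 5\right)} = - \frac{61}{2 \cdot 5 \cdot 9} = - \frac{61}{90} \approx -0.67778$)
$j{\left(H \right)} = -17$
$\frac{j{\left(u \right)}}{1509} + \frac{R{\left(B \right)}}{4804} = - \frac{17}{1509} + \frac{8 - -4}{4804} = \left(-17\right) \frac{1}{1509} + \left(8 + 4\right) \frac{1}{4804} = - \frac{17}{1509} + 12 \cdot \frac{1}{4804} = - \frac{17}{1509} + \frac{3}{1201} = - \frac{15890}{1812309}$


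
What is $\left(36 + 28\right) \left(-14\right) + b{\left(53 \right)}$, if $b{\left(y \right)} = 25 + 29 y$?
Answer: $666$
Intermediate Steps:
$\left(36 + 28\right) \left(-14\right) + b{\left(53 \right)} = \left(36 + 28\right) \left(-14\right) + \left(25 + 29 \cdot 53\right) = 64 \left(-14\right) + \left(25 + 1537\right) = -896 + 1562 = 666$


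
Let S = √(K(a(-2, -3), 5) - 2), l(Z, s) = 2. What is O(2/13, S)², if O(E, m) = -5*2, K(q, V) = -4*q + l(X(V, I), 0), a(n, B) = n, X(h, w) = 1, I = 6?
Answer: 100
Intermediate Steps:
K(q, V) = 2 - 4*q (K(q, V) = -4*q + 2 = 2 - 4*q)
S = 2*√2 (S = √((2 - 4*(-2)) - 2) = √((2 + 8) - 2) = √(10 - 2) = √8 = 2*√2 ≈ 2.8284)
O(E, m) = -10
O(2/13, S)² = (-10)² = 100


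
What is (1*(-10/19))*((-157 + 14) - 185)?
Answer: 3280/19 ≈ 172.63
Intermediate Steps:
(1*(-10/19))*((-157 + 14) - 185) = (1*(-10*1/19))*(-143 - 185) = (1*(-10/19))*(-328) = -10/19*(-328) = 3280/19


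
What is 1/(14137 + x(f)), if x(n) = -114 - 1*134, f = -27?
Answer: 1/13889 ≈ 7.1999e-5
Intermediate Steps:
x(n) = -248 (x(n) = -114 - 134 = -248)
1/(14137 + x(f)) = 1/(14137 - 248) = 1/13889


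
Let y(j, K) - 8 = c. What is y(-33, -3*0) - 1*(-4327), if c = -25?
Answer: 4310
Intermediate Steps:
y(j, K) = -17 (y(j, K) = 8 - 25 = -17)
y(-33, -3*0) - 1*(-4327) = -17 - 1*(-4327) = -17 + 4327 = 4310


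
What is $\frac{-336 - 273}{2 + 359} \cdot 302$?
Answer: $- \frac{183918}{361} \approx -509.47$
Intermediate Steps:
$\frac{-336 - 273}{2 + 359} \cdot 302 = - \frac{609}{361} \cdot 302 = \left(-609\right) \frac{1}{361} \cdot 302 = \left(- \frac{609}{361}\right) 302 = - \frac{183918}{361}$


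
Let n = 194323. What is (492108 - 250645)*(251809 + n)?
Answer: 107724371116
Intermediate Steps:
(492108 - 250645)*(251809 + n) = (492108 - 250645)*(251809 + 194323) = 241463*446132 = 107724371116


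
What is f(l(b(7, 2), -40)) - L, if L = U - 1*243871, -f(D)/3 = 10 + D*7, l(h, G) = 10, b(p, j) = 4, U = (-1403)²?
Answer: -1724778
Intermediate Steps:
U = 1968409
f(D) = -30 - 21*D (f(D) = -3*(10 + D*7) = -3*(10 + 7*D) = -30 - 21*D)
L = 1724538 (L = 1968409 - 1*243871 = 1968409 - 243871 = 1724538)
f(l(b(7, 2), -40)) - L = (-30 - 21*10) - 1*1724538 = (-30 - 210) - 1724538 = -240 - 1724538 = -1724778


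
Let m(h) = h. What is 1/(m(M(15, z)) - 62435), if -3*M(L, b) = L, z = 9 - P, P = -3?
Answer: -1/62440 ≈ -1.6015e-5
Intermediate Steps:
z = 12 (z = 9 - 1*(-3) = 9 + 3 = 12)
M(L, b) = -L/3
1/(m(M(15, z)) - 62435) = 1/(-⅓*15 - 62435) = 1/(-5 - 62435) = 1/(-62440) = -1/62440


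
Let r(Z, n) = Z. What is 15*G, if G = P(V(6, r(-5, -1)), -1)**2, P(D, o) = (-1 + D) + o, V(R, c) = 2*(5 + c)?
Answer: 60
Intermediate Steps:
V(R, c) = 10 + 2*c
P(D, o) = -1 + D + o
G = 4 (G = (-1 + (10 + 2*(-5)) - 1)**2 = (-1 + (10 - 10) - 1)**2 = (-1 + 0 - 1)**2 = (-2)**2 = 4)
15*G = 15*4 = 60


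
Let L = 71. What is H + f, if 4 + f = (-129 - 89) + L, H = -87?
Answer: -238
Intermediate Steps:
f = -151 (f = -4 + ((-129 - 89) + 71) = -4 + (-218 + 71) = -4 - 147 = -151)
H + f = -87 - 151 = -238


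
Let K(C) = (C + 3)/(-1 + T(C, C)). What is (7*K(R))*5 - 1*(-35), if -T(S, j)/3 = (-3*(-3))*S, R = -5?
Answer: 2310/67 ≈ 34.478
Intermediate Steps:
T(S, j) = -27*S (T(S, j) = -3*(-3*(-3))*S = -27*S)
K(C) = (3 + C)/(-1 - 27*C) (K(C) = (C + 3)/(-1 - 27*C) = (3 + C)/(-1 - 27*C))
(7*K(R))*5 - 1*(-35) = (7*((-3 - 1*(-5))/(1 + 27*(-5))))*5 - 1*(-35) = (7*((-3 + 5)/(1 - 135)))*5 + 35 = (7*(2/(-134)))*5 + 35 = (7*(-1/134*2))*5 + 35 = (7*(-1/67))*5 + 35 = -7/67*5 + 35 = -35/67 + 35 = 2310/67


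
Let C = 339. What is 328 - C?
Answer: -11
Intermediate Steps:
328 - C = 328 - 1*339 = 328 - 339 = -11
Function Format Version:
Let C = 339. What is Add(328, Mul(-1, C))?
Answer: -11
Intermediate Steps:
Add(328, Mul(-1, C)) = Add(328, Mul(-1, 339)) = Add(328, -339) = -11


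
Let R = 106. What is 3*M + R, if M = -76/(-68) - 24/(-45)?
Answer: 9431/85 ≈ 110.95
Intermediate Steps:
M = 421/255 (M = -76*(-1/68) - 24*(-1/45) = 19/17 + 8/15 = 421/255 ≈ 1.6510)
3*M + R = 3*(421/255) + 106 = 421/85 + 106 = 9431/85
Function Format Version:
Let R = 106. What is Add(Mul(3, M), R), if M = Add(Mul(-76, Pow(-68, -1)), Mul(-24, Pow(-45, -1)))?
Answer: Rational(9431, 85) ≈ 110.95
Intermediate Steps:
M = Rational(421, 255) (M = Add(Mul(-76, Rational(-1, 68)), Mul(-24, Rational(-1, 45))) = Add(Rational(19, 17), Rational(8, 15)) = Rational(421, 255) ≈ 1.6510)
Add(Mul(3, M), R) = Add(Mul(3, Rational(421, 255)), 106) = Add(Rational(421, 85), 106) = Rational(9431, 85)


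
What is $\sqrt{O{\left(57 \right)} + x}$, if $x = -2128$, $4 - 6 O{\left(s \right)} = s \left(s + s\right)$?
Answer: $\frac{i \sqrt{28893}}{3} \approx 56.66 i$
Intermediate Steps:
$O{\left(s \right)} = \frac{2}{3} - \frac{s^{2}}{3}$ ($O{\left(s \right)} = \frac{2}{3} - \frac{s \left(s + s\right)}{6} = \frac{2}{3} - \frac{s 2 s}{6} = \frac{2}{3} - \frac{2 s^{2}}{6} = \frac{2}{3} - \frac{s^{2}}{3}$)
$\sqrt{O{\left(57 \right)} + x} = \sqrt{\left(\frac{2}{3} - \frac{57^{2}}{3}\right) - 2128} = \sqrt{\left(\frac{2}{3} - 1083\right) - 2128} = \sqrt{- \frac{3247}{3} - 2128} = \sqrt{- \frac{9631}{3}} = \frac{i \sqrt{28893}}{3}$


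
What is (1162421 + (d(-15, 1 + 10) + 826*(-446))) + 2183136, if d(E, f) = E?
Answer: 2977146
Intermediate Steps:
(1162421 + (d(-15, 1 + 10) + 826*(-446))) + 2183136 = (1162421 + (-15 + 826*(-446))) + 2183136 = (1162421 + (-15 - 368396)) + 2183136 = (1162421 - 368411) + 2183136 = 794010 + 2183136 = 2977146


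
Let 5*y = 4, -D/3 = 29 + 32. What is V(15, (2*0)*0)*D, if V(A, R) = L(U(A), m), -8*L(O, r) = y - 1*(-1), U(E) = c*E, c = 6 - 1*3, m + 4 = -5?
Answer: 1647/40 ≈ 41.175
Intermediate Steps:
m = -9 (m = -4 - 5 = -9)
D = -183 (D = -3*(29 + 32) = -3*61 = -183)
y = ⅘ (y = (⅕)*4 = ⅘ ≈ 0.80000)
c = 3 (c = 6 - 3 = 3)
U(E) = 3*E
L(O, r) = -9/40 (L(O, r) = -(⅘ - 1*(-1))/8 = -(⅘ + 1)/8 = -⅛*9/5 = -9/40)
V(A, R) = -9/40
V(15, (2*0)*0)*D = -9/40*(-183) = 1647/40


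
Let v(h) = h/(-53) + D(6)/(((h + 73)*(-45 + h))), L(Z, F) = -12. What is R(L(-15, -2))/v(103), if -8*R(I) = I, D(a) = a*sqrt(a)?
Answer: -106658553408/138186477629 - 32258556*sqrt(6)/138186477629 ≈ -0.77242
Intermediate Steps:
D(a) = a**(3/2)
R(I) = -I/8
v(h) = -h/53 + 6*sqrt(6)/((-45 + h)*(73 + h)) (v(h) = h/(-53) + 6**(3/2)/(((h + 73)*(-45 + h))) = h*(-1/53) + (6*sqrt(6))/(((73 + h)*(-45 + h))) = -h/53 + (6*sqrt(6))/(((-45 + h)*(73 + h))) = -h/53 + (6*sqrt(6))*(1/((-45 + h)*(73 + h))) = -h/53 + 6*sqrt(6)/((-45 + h)*(73 + h)))
R(L(-15, -2))/v(103) = (-1/8*(-12))/(((-1*103**3 - 28*103**2 + 318*sqrt(6) + 3285*103)/(53*(-3285 + 103**2 + 28*103)))) = 3/(2*(((-1*1092727 - 28*10609 + 318*sqrt(6) + 338355)/(53*(-3285 + 10609 + 2884))))) = 3/(2*(((1/53)*(-1092727 - 297052 + 318*sqrt(6) + 338355)/10208))) = 3/(2*(((1/53)*(1/10208)*(-1051424 + 318*sqrt(6))))) = 3/(2*(-103/53 + 3*sqrt(6)/5104))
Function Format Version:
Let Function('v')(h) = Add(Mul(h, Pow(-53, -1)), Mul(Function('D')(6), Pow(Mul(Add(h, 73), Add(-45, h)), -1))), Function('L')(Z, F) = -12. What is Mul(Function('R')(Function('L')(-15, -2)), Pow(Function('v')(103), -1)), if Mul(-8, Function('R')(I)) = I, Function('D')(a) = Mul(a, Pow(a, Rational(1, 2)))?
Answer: Add(Rational(-106658553408, 138186477629), Mul(Rational(-32258556, 138186477629), Pow(6, Rational(1, 2)))) ≈ -0.77242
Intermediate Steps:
Function('D')(a) = Pow(a, Rational(3, 2))
Function('R')(I) = Mul(Rational(-1, 8), I)
Function('v')(h) = Add(Mul(Rational(-1, 53), h), Mul(6, Pow(6, Rational(1, 2)), Pow(Add(-45, h), -1), Pow(Add(73, h), -1))) (Function('v')(h) = Add(Mul(h, Pow(-53, -1)), Mul(Pow(6, Rational(3, 2)), Pow(Mul(Add(h, 73), Add(-45, h)), -1))) = Add(Mul(h, Rational(-1, 53)), Mul(Mul(6, Pow(6, Rational(1, 2))), Pow(Mul(Add(73, h), Add(-45, h)), -1))) = Add(Mul(Rational(-1, 53), h), Mul(Mul(6, Pow(6, Rational(1, 2))), Pow(Mul(Add(-45, h), Add(73, h)), -1))) = Add(Mul(Rational(-1, 53), h), Mul(Mul(6, Pow(6, Rational(1, 2))), Mul(Pow(Add(-45, h), -1), Pow(Add(73, h), -1)))) = Add(Mul(Rational(-1, 53), h), Mul(6, Pow(6, Rational(1, 2)), Pow(Add(-45, h), -1), Pow(Add(73, h), -1))))
Mul(Function('R')(Function('L')(-15, -2)), Pow(Function('v')(103), -1)) = Mul(Mul(Rational(-1, 8), -12), Pow(Mul(Rational(1, 53), Pow(Add(-3285, Pow(103, 2), Mul(28, 103)), -1), Add(Mul(-1, Pow(103, 3)), Mul(-28, Pow(103, 2)), Mul(318, Pow(6, Rational(1, 2))), Mul(3285, 103))), -1)) = Mul(Rational(3, 2), Pow(Mul(Rational(1, 53), Pow(Add(-3285, 10609, 2884), -1), Add(Mul(-1, 1092727), Mul(-28, 10609), Mul(318, Pow(6, Rational(1, 2))), 338355)), -1)) = Mul(Rational(3, 2), Pow(Mul(Rational(1, 53), Pow(10208, -1), Add(-1092727, -297052, Mul(318, Pow(6, Rational(1, 2))), 338355)), -1)) = Mul(Rational(3, 2), Pow(Mul(Rational(1, 53), Rational(1, 10208), Add(-1051424, Mul(318, Pow(6, Rational(1, 2))))), -1)) = Mul(Rational(3, 2), Pow(Add(Rational(-103, 53), Mul(Rational(3, 5104), Pow(6, Rational(1, 2)))), -1))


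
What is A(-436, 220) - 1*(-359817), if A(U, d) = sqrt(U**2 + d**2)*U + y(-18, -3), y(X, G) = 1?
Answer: 359818 - 1744*sqrt(14906) ≈ 1.4689e+5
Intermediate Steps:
A(U, d) = 1 + U*sqrt(U**2 + d**2) (A(U, d) = sqrt(U**2 + d**2)*U + 1 = U*sqrt(U**2 + d**2) + 1 = 1 + U*sqrt(U**2 + d**2))
A(-436, 220) - 1*(-359817) = (1 - 436*sqrt((-436)**2 + 220**2)) - 1*(-359817) = (1 - 436*sqrt(190096 + 48400)) + 359817 = (1 - 1744*sqrt(14906)) + 359817 = 359818 - 1744*sqrt(14906)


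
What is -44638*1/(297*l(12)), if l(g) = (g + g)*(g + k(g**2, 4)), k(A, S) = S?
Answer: -2029/5184 ≈ -0.39140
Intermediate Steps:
l(g) = 2*g*(4 + g) (l(g) = (g + g)*(g + 4) = (2*g)*(4 + g) = 2*g*(4 + g))
-44638*1/(297*l(12)) = -44638*1/(7128*(4 + 12)) = -44638/(297*(2*12*16)) = -44638/(297*384) = -44638/114048 = -44638*1/114048 = -2029/5184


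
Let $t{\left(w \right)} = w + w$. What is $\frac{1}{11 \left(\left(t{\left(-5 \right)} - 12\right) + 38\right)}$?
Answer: $\frac{1}{176} \approx 0.0056818$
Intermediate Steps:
$t{\left(w \right)} = 2 w$
$\frac{1}{11 \left(\left(t{\left(-5 \right)} - 12\right) + 38\right)} = \frac{1}{11 \left(\left(2 \left(-5\right) - 12\right) + 38\right)} = \frac{1}{11 \left(\left(-10 - 12\right) + 38\right)} = \frac{1}{11 \left(-22 + 38\right)} = \frac{1}{11 \cdot 16} = \frac{1}{176}$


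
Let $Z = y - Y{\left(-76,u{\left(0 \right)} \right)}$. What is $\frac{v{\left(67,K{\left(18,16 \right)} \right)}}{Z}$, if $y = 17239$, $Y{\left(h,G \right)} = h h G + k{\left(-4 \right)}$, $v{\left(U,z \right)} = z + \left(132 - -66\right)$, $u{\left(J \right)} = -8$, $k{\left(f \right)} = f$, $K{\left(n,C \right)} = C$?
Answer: $\frac{2}{593} \approx 0.0033727$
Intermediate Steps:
$v{\left(U,z \right)} = 198 + z$ ($v{\left(U,z \right)} = z + \left(132 + 66\right) = z + 198 = 198 + z$)
$Y{\left(h,G \right)} = -4 + G h^{2}$ ($Y{\left(h,G \right)} = h h G - 4 = h^{2} G - 4 = G h^{2} - 4 = -4 + G h^{2}$)
$Z = 63451$ ($Z = 17239 - \left(-4 - 8 \left(-76\right)^{2}\right) = 17239 - \left(-4 - 46208\right) = 17239 - -46212 = 17239 + 46212 = 63451$)
$\frac{v{\left(67,K{\left(18,16 \right)} \right)}}{Z} = \frac{198 + 16}{63451} = 214 \cdot \frac{1}{63451} = \frac{2}{593}$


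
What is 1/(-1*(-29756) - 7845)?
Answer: 1/21911 ≈ 4.5639e-5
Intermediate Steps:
1/(-1*(-29756) - 7845) = 1/(29756 - 7845) = 1/21911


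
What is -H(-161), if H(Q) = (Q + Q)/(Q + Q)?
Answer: -1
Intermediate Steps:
H(Q) = 1 (H(Q) = (2*Q)/((2*Q)) = (2*Q)*(1/(2*Q)) = 1)
-H(-161) = -1*1 = -1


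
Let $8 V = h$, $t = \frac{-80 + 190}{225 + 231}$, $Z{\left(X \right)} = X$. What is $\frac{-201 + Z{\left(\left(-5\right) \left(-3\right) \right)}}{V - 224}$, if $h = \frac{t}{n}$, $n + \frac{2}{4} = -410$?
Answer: $\frac{139267872}{167720503} \approx 0.83036$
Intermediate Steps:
$n = - \frac{821}{2}$ ($n = - \frac{1}{2} - 410 = - \frac{821}{2} \approx -410.5$)
$t = \frac{55}{228}$ ($t = \frac{110}{456} = 110 \cdot \frac{1}{456} = \frac{55}{228} \approx 0.24123$)
$h = - \frac{55}{93594}$ ($h = \frac{55}{228 \left(- \frac{821}{2}\right)} = \frac{55}{228} \left(- \frac{2}{821}\right) = - \frac{55}{93594} \approx -0.00058764$)
$V = - \frac{55}{748752}$ ($V = \frac{1}{8} \left(- \frac{55}{93594}\right) = - \frac{55}{748752} \approx -7.3456 \cdot 10^{-5}$)
$\frac{-201 + Z{\left(\left(-5\right) \left(-3\right) \right)}}{V - 224} = \frac{-201 - -15}{- \frac{55}{748752} - 224} = \frac{-201 + 15}{- \frac{167720503}{748752}} = \left(-186\right) \left(- \frac{748752}{167720503}\right) = \frac{139267872}{167720503}$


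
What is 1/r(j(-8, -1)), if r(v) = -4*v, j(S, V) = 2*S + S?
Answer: 1/96 ≈ 0.010417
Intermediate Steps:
j(S, V) = 3*S
1/r(j(-8, -1)) = 1/(-12*(-8)) = 1/(-4*(-24)) = 1/96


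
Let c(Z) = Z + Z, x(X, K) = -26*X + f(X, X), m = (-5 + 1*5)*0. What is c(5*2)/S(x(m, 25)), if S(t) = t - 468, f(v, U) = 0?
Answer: -5/117 ≈ -0.042735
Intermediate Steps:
m = 0 (m = (-5 + 5)*0 = 0*0 = 0)
x(X, K) = -26*X (x(X, K) = -26*X + 0 = -26*X)
c(Z) = 2*Z
S(t) = -468 + t
c(5*2)/S(x(m, 25)) = (2*(5*2))/(-468 - 26*0) = (2*10)/(-468 + 0) = 20/(-468) = 20*(-1/468) = -5/117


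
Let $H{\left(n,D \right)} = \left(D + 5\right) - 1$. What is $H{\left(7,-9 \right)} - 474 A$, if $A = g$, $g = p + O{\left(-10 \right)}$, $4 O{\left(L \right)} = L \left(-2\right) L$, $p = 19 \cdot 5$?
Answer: $-21335$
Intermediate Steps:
$H{\left(n,D \right)} = 4 + D$ ($H{\left(n,D \right)} = \left(5 + D\right) - 1 = 4 + D$)
$p = 95$
$O{\left(L \right)} = - \frac{L^{2}}{2}$ ($O{\left(L \right)} = \frac{L \left(-2\right) L}{4} = \frac{- 2 L L}{4} = \frac{\left(-2\right) L^{2}}{4} = - \frac{L^{2}}{2}$)
$g = 45$ ($g = 95 - \frac{\left(-10\right)^{2}}{2} = 95 - 50 = 45$)
$A = 45$
$H{\left(7,-9 \right)} - 474 A = \left(4 - 9\right) - 21330 = -5 - 21330 = -21335$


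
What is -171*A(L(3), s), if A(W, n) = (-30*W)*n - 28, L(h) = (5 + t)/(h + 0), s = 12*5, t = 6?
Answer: 1133388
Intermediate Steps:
s = 60
L(h) = 11/h (L(h) = (5 + 6)/(h + 0) = 11/h)
A(W, n) = -28 - 30*W*n (A(W, n) = -30*W*n - 28 = -28 - 30*W*n)
-171*A(L(3), s) = -171*(-28 - 30*11/3*60) = -171*(-28 - 6600) = -171*(-6628) = 1133388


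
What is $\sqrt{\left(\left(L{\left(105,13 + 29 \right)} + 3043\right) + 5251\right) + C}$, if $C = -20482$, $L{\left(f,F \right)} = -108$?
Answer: $2 i \sqrt{3074} \approx 110.89 i$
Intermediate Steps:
$\sqrt{\left(\left(L{\left(105,13 + 29 \right)} + 3043\right) + 5251\right) + C} = \sqrt{\left(\left(-108 + 3043\right) + 5251\right) - 20482} = \sqrt{\left(2935 + 5251\right) - 20482} = \sqrt{8186 - 20482} = \sqrt{-12296} = 2 i \sqrt{3074}$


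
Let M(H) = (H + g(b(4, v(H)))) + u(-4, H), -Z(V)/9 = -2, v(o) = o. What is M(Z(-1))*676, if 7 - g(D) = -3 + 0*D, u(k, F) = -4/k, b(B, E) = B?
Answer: 19604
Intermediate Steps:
Z(V) = 18 (Z(V) = -9*(-2) = 18)
g(D) = 10 (g(D) = 7 - (-3 + 0*D) = 7 - (-3 + 0) = 7 - 1*(-3) = 7 + 3 = 10)
M(H) = 11 + H (M(H) = (H + 10) - 4/(-4) = (10 + H) - 4*(-1/4) = (10 + H) + 1 = 11 + H)
M(Z(-1))*676 = (11 + 18)*676 = 29*676 = 19604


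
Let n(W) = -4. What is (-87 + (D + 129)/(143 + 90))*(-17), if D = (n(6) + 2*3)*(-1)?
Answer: 342448/233 ≈ 1469.7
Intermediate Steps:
D = -2 (D = (-4 + 2*3)*(-1) = (-4 + 6)*(-1) = 2*(-1) = -2)
(-87 + (D + 129)/(143 + 90))*(-17) = (-87 + (-2 + 129)/(143 + 90))*(-17) = (-87 + 127/233)*(-17) = -20144/233*(-17) = 342448/233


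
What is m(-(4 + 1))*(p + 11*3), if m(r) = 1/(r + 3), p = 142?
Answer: -175/2 ≈ -87.500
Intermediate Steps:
m(r) = 1/(3 + r)
m(-(4 + 1))*(p + 11*3) = (142 + 11*3)/(3 - (4 + 1)) = (142 + 33)/(3 - 1*5) = 175/(3 - 5) = 175/(-2) = -1/2*175 = -175/2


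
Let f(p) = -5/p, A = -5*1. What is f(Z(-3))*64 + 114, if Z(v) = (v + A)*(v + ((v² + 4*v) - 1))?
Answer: 758/7 ≈ 108.29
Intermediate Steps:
A = -5
Z(v) = (-5 + v)*(-1 + v² + 5*v) (Z(v) = (v - 5)*(v + ((v² + 4*v) - 1)) = (-5 + v)*(v + (-1 + v² + 4*v)) = (-5 + v)*(-1 + v² + 5*v))
f(Z(-3))*64 + 114 = -5/(5 + (-3)³ - 26*(-3))*64 + 114 = -5/(5 - 27 + 78)*64 + 114 = -5/56*64 + 114 = -40/7 + 114 = 758/7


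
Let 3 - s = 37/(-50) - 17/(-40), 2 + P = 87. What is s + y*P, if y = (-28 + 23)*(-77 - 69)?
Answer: 12410663/200 ≈ 62053.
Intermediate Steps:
P = 85 (P = -2 + 87 = 85)
s = 663/200 (s = 3 - (37/(-50) - 17/(-40)) = 3 - (37*(-1/50) - 17*(-1/40)) = 3 - (-37/50 + 17/40) = 3 - 1*(-63/200) = 3 + 63/200 = 663/200 ≈ 3.3150)
y = 730 (y = -5*(-146) = 730)
s + y*P = 663/200 + 730*85 = 663/200 + 62050 = 12410663/200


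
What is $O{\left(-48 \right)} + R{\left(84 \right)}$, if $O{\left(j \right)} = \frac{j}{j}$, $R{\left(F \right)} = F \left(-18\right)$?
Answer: $-1511$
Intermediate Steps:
$R{\left(F \right)} = - 18 F$
$O{\left(j \right)} = 1$
$O{\left(-48 \right)} + R{\left(84 \right)} = 1 - 1512 = -1511$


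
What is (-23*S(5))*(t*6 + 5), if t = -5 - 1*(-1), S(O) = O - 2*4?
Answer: -1311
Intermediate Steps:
S(O) = -8 + O (S(O) = O - 8 = -8 + O)
t = -4 (t = -5 + 1 = -4)
(-23*S(5))*(t*6 + 5) = (-23*(-8 + 5))*(-4*6 + 5) = (-23*(-3))*(-24 + 5) = 69*(-19) = -1311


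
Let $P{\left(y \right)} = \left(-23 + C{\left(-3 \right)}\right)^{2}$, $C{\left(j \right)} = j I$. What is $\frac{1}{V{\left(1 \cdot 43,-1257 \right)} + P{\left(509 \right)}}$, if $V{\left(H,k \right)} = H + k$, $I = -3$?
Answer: $- \frac{1}{1018} \approx -0.00098232$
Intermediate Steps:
$C{\left(j \right)} = - 3 j$ ($C{\left(j \right)} = j \left(-3\right) = - 3 j$)
$P{\left(y \right)} = 196$ ($P{\left(y \right)} = \left(-23 - -9\right)^{2} = \left(-23 + 9\right)^{2} = \left(-14\right)^{2} = 196$)
$\frac{1}{V{\left(1 \cdot 43,-1257 \right)} + P{\left(509 \right)}} = \frac{1}{\left(1 \cdot 43 - 1257\right) + 196} = \frac{1}{\left(43 - 1257\right) + 196} = \frac{1}{-1214 + 196} = \frac{1}{-1018} = - \frac{1}{1018}$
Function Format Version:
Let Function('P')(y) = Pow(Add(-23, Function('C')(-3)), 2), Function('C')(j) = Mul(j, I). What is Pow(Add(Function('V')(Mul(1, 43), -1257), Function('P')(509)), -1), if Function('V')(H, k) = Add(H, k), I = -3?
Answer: Rational(-1, 1018) ≈ -0.00098232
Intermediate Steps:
Function('C')(j) = Mul(-3, j) (Function('C')(j) = Mul(j, -3) = Mul(-3, j))
Function('P')(y) = 196 (Function('P')(y) = Pow(Add(-23, Mul(-3, -3)), 2) = Pow(Add(-23, 9), 2) = Pow(-14, 2) = 196)
Pow(Add(Function('V')(Mul(1, 43), -1257), Function('P')(509)), -1) = Pow(Add(Add(Mul(1, 43), -1257), 196), -1) = Pow(Add(Add(43, -1257), 196), -1) = Pow(Add(-1214, 196), -1) = Pow(-1018, -1) = Rational(-1, 1018)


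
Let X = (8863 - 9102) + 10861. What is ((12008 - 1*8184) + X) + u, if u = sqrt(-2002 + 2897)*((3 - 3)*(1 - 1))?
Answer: 14446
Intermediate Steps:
X = 10622 (X = -239 + 10861 = 10622)
u = 0 (u = sqrt(895)*(0*0) = sqrt(895)*0 = 0)
((12008 - 1*8184) + X) + u = ((12008 - 1*8184) + 10622) + 0 = ((12008 - 8184) + 10622) + 0 = (3824 + 10622) + 0 = 14446 + 0 = 14446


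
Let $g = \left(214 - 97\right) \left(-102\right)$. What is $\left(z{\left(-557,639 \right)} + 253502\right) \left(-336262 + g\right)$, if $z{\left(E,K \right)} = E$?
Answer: $-88074437220$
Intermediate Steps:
$g = -11934$ ($g = 117 \left(-102\right) = -11934$)
$\left(z{\left(-557,639 \right)} + 253502\right) \left(-336262 + g\right) = \left(-557 + 253502\right) \left(-336262 - 11934\right) = 252945 \left(-348196\right) = -88074437220$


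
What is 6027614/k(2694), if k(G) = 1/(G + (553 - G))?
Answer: 3333270542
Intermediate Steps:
k(G) = 1/553
6027614/k(2694) = 6027614/(1/553) = 6027614*553 = 3333270542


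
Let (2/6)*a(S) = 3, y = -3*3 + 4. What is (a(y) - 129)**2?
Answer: 14400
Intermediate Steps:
y = -5 (y = -9 + 4 = -5)
a(S) = 9 (a(S) = 3*3 = 9)
(a(y) - 129)**2 = (9 - 129)**2 = (-120)**2 = 14400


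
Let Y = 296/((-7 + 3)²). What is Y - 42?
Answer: -47/2 ≈ -23.500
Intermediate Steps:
Y = 37/2 (Y = 296/((-4)²) = 296/16 = 296*(1/16) = 37/2 ≈ 18.500)
Y - 42 = 37/2 - 42 = -47/2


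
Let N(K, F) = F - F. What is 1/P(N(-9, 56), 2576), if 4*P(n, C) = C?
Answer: 1/644 ≈ 0.0015528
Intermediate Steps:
N(K, F) = 0
P(n, C) = C/4
1/P(N(-9, 56), 2576) = 1/((¼)*2576) = 1/644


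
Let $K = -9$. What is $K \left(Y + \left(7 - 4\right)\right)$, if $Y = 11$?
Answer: $-126$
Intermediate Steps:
$K \left(Y + \left(7 - 4\right)\right) = - 9 \left(11 + \left(7 - 4\right)\right) = - 9 \left(11 + 3\right) = \left(-9\right) 14 = -126$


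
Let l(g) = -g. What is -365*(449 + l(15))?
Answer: -158410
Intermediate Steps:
-365*(449 + l(15)) = -365*(449 - 1*15) = -365*(449 - 15) = -365*434 = -158410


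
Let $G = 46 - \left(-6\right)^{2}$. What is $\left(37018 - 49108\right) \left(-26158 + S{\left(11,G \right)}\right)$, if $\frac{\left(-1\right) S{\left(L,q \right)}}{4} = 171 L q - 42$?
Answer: $1223870700$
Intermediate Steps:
$G = 10$ ($G = 46 - 36 = 10$)
$S{\left(L,q \right)} = 168 - 684 L q$ ($S{\left(L,q \right)} = - 4 \left(171 L q - 42\right) = - 4 \left(-42 + 171 L q\right) = 168 - 684 L q$)
$\left(37018 - 49108\right) \left(-26158 + S{\left(11,G \right)}\right) = \left(37018 - 49108\right) \left(-26158 + \left(168 - 7524 \cdot 10\right)\right) = - 12090 \left(-26158 + \left(168 - 75240\right)\right) = - 12090 \left(-26158 - 75072\right) = \left(-12090\right) \left(-101230\right) = 1223870700$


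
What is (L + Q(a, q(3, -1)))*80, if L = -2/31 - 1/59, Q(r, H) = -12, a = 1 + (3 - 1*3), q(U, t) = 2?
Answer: -1767760/1829 ≈ -966.52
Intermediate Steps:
a = 1 (a = 1 + (3 - 3) = 1 + 0 = 1)
L = -149/1829 (L = -2*1/31 - 1*1/59 = -2/31 - 1/59 = -149/1829 ≈ -0.081465)
(L + Q(a, q(3, -1)))*80 = (-149/1829 - 12)*80 = -22097/1829*80 = -1767760/1829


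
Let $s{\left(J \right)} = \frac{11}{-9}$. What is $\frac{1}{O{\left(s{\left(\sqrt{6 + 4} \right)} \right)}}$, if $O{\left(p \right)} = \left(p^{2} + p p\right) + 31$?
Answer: $\frac{81}{2753} \approx 0.029422$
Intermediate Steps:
$s{\left(J \right)} = - \frac{11}{9}$ ($s{\left(J \right)} = 11 \left(- \frac{1}{9}\right) = - \frac{11}{9}$)
$O{\left(p \right)} = 31 + 2 p^{2}$ ($O{\left(p \right)} = \left(p^{2} + p^{2}\right) + 31 = 2 p^{2} + 31 = 31 + 2 p^{2}$)
$\frac{1}{O{\left(s{\left(\sqrt{6 + 4} \right)} \right)}} = \frac{1}{31 + 2 \left(- \frac{11}{9}\right)^{2}} = \frac{1}{31 + 2 \cdot \frac{121}{81}} = \frac{1}{31 + \frac{242}{81}} = \frac{1}{\frac{2753}{81}} = \frac{81}{2753}$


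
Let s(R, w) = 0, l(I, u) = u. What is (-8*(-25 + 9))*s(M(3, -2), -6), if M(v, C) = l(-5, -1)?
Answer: 0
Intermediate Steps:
M(v, C) = -1
(-8*(-25 + 9))*s(M(3, -2), -6) = -8*(-25 + 9)*0 = -8*(-16)*0 = 128*0 = 0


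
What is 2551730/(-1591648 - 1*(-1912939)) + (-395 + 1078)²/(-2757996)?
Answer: 765309157309/98457699204 ≈ 7.7730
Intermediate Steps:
2551730/(-1591648 - 1*(-1912939)) + (-395 + 1078)²/(-2757996) = 2551730/(-1591648 + 1912939) + 683²*(-1/2757996) = 2551730/321291 + 466489*(-1/2757996) = 2551730*(1/321291) - 466489/2757996 = 2551730/321291 - 466489/2757996 = 765309157309/98457699204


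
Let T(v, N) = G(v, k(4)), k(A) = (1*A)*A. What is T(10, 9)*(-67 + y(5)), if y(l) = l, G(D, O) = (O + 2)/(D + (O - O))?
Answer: -558/5 ≈ -111.60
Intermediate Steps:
k(A) = A² (k(A) = A*A = A²)
G(D, O) = (2 + O)/D (G(D, O) = (2 + O)/(D + 0) = (2 + O)/D)
T(v, N) = 18/v (T(v, N) = (2 + 4²)/v = (2 + 16)/v = 18/v)
T(10, 9)*(-67 + y(5)) = (18/10)*(-67 + 5) = (18*(⅒))*(-62) = (9/5)*(-62) = -558/5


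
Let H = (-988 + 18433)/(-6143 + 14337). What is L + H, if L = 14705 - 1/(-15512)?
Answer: 934677231637/63552664 ≈ 14707.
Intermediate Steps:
H = 17445/8194 ≈ 2.1290
L = 228103961/15512 (L = 14705 - 1*(-1/15512) = 14705 + 1/15512 = 228103961/15512 ≈ 14705.)
L + H = 228103961/15512 + 17445/8194 = 934677231637/63552664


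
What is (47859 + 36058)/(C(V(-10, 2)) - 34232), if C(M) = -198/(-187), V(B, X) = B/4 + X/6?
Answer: -1426589/581926 ≈ -2.4515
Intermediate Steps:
V(B, X) = B/4 + X/6 (V(B, X) = B*(1/4) + X*(1/6) = B/4 + X/6)
C(M) = 18/17 (C(M) = -198*(-1/187) = 18/17)
(47859 + 36058)/(C(V(-10, 2)) - 34232) = (47859 + 36058)/(18/17 - 34232) = 83917/(-581926/17) = 83917*(-17/581926) = -1426589/581926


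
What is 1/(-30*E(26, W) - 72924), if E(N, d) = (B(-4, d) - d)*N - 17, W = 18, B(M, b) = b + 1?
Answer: -1/73194 ≈ -1.3662e-5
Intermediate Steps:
B(M, b) = 1 + b
E(N, d) = -17 + N (E(N, d) = ((1 + d) - d)*N - 17 = 1*N - 17 = N - 17 = -17 + N)
1/(-30*E(26, W) - 72924) = 1/(-30*(-17 + 26) - 72924) = 1/(-30*9 - 72924) = 1/(-270 - 72924) = 1/(-73194) = -1/73194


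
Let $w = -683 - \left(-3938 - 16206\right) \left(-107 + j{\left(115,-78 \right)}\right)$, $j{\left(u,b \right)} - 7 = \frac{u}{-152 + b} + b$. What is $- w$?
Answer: $3596387$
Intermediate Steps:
$j{\left(u,b \right)} = 7 + b + \frac{u}{-152 + b}$ ($j{\left(u,b \right)} = 7 + \left(\frac{u}{-152 + b} + b\right) = 7 + \left(b + \frac{u}{-152 + b}\right) = 7 + b + \frac{u}{-152 + b}$)
$w = -3596387$ ($w = -683 - \left(-3938 - 16206\right) \left(-107 + \frac{-1064 + 115 + \left(-78\right)^{2} - -11310}{-152 - 78}\right) = -683 - - 20144 \left(-107 + \frac{-1064 + 115 + 6084 + 11310}{-230}\right) = -683 - - 20144 \left(-107 - \frac{143}{2}\right) = -683 - \left(-20144\right) \left(- \frac{357}{2}\right) = -683 - 3595704 = -3596387$)
$- w = \left(-1\right) \left(-3596387\right) = 3596387$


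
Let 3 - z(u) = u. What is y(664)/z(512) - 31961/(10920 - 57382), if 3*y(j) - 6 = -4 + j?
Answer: 5953585/23649158 ≈ 0.25175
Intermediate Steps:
z(u) = 3 - u
y(j) = 2/3 + j/3 (y(j) = 2 + (-4 + j)/3 = 2 + (-4/3 + j/3) = 2/3 + j/3)
y(664)/z(512) - 31961/(10920 - 57382) = (2/3 + (1/3)*664)/(3 - 1*512) - 31961/(10920 - 57382) = (2/3 + 664/3)/(3 - 512) - 31961/(-46462) = 222/(-509) - 31961*(-1/46462) = 222*(-1/509) + 31961/46462 = -222/509 + 31961/46462 = 5953585/23649158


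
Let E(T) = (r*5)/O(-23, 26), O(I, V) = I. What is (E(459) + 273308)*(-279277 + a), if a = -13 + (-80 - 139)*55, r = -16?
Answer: -1831379588940/23 ≈ -7.9625e+10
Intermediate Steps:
a = -12058 (a = -13 - 219*55 = -13 - 12045 = -12058)
E(T) = 80/23 (E(T) = -16*5/(-23) = -80*(-1/23) = 80/23)
(E(459) + 273308)*(-279277 + a) = (80/23 + 273308)*(-279277 - 12058) = (6286164/23)*(-291335) = -1831379588940/23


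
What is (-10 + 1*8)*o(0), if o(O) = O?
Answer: 0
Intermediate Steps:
(-10 + 1*8)*o(0) = (-10 + 1*8)*0 = (-10 + 8)*0 = -2*0 = 0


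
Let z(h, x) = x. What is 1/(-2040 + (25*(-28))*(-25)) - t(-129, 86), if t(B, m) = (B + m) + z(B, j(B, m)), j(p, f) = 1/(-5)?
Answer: 667873/15460 ≈ 43.200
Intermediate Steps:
j(p, f) = -1/5
t(B, m) = -1/5 + B + m (t(B, m) = (B + m) - 1/5 = -1/5 + B + m)
1/(-2040 + (25*(-28))*(-25)) - t(-129, 86) = 1/(-2040 + (25*(-28))*(-25)) - (-1/5 - 129 + 86) = 1/(-2040 - 700*(-25)) - 1*(-216/5) = 1/(-2040 + 17500) + 216/5 = 1/15460 + 216/5 = 667873/15460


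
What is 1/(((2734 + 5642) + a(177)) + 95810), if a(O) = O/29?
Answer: 29/3021571 ≈ 9.5977e-6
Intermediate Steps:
a(O) = O/29 (a(O) = O*(1/29) = O/29)
1/(((2734 + 5642) + a(177)) + 95810) = 1/(((2734 + 5642) + (1/29)*177) + 95810) = 1/((8376 + 177/29) + 95810) = 1/(243081/29 + 95810) = 1/(3021571/29) = 29/3021571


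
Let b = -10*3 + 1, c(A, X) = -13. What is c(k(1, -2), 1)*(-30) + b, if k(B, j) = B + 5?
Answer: 361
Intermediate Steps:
k(B, j) = 5 + B
b = -29 (b = -30 + 1 = -29)
c(k(1, -2), 1)*(-30) + b = -13*(-30) - 29 = 390 - 29 = 361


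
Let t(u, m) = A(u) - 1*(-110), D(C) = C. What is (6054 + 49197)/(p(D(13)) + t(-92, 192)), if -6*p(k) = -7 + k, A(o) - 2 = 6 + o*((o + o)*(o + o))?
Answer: -55251/3114635 ≈ -0.017739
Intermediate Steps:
A(o) = 8 + 4*o³ (A(o) = 2 + (6 + o*((o + o)*(o + o))) = 2 + (6 + o*((2*o)*(2*o))) = 2 + (6 + o*(4*o²)) = 2 + (6 + 4*o³) = 8 + 4*o³)
p(k) = 7/6 - k/6 (p(k) = -(-7 + k)/6 = 7/6 - k/6)
t(u, m) = 118 + 4*u³ (t(u, m) = (8 + 4*u³) - 1*(-110) = (8 + 4*u³) + 110 = 118 + 4*u³)
(6054 + 49197)/(p(D(13)) + t(-92, 192)) = (6054 + 49197)/((7/6 - ⅙*13) + (118 + 4*(-92)³)) = 55251/((7/6 - 13/6) + (118 + 4*(-778688))) = 55251/(-1 + (118 - 3114752)) = 55251/(-1 - 3114634) = 55251/(-3114635) = 55251*(-1/3114635) = -55251/3114635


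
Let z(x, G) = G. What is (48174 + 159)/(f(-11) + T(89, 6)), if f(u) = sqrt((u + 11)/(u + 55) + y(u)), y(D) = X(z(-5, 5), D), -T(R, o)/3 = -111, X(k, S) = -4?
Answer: 16094889/110893 - 96666*I/110893 ≈ 145.14 - 0.87171*I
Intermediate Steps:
T(R, o) = 333 (T(R, o) = -3*(-111) = 333)
y(D) = -4
f(u) = sqrt(-4 + (11 + u)/(55 + u)) (f(u) = sqrt((u + 11)/(u + 55) - 4) = sqrt((11 + u)/(55 + u) - 4) = sqrt(-4 + (11 + u)/(55 + u)))
(48174 + 159)/(f(-11) + T(89, 6)) = (48174 + 159)/(sqrt((-209 - 3*(-11))/(55 - 11)) + 333) = 48333/(sqrt((-209 + 33)/44) + 333) = 48333/(sqrt((1/44)*(-176)) + 333) = 48333/(sqrt(-4) + 333) = 48333/(2*I + 333) = 48333/(333 + 2*I) = 48333*((333 - 2*I)/110893) = 48333*(333 - 2*I)/110893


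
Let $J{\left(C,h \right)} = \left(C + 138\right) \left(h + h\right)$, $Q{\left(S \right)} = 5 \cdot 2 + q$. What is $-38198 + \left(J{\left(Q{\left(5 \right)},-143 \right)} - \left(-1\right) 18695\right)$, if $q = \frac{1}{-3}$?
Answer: $- \frac{185207}{3} \approx -61736.0$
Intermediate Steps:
$q = - \frac{1}{3} \approx -0.33333$
$Q{\left(S \right)} = \frac{29}{3}$ ($Q{\left(S \right)} = 5 \cdot 2 - \frac{1}{3} = 10 - \frac{1}{3} = \frac{29}{3}$)
$J{\left(C,h \right)} = 2 h \left(138 + C\right)$ ($J{\left(C,h \right)} = \left(138 + C\right) 2 h = 2 h \left(138 + C\right)$)
$-38198 + \left(J{\left(Q{\left(5 \right)},-143 \right)} - \left(-1\right) 18695\right) = -38198 + \left(2 \left(-143\right) \left(138 + \frac{29}{3}\right) - \left(-1\right) 18695\right) = -38198 + \left(2 \left(-143\right) \frac{443}{3} - -18695\right) = -38198 + \left(- \frac{126698}{3} + 18695\right) = -38198 - \frac{70613}{3} = - \frac{185207}{3}$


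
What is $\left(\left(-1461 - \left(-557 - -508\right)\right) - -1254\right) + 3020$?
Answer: $2862$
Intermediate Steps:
$\left(\left(-1461 - \left(-557 - -508\right)\right) - -1254\right) + 3020 = \left(\left(-1461 - \left(-557 + 508\right)\right) + 1254\right) + 3020 = \left(\left(-1461 - -49\right) + 1254\right) + 3020 = \left(\left(-1461 + 49\right) + 1254\right) + 3020 = \left(-1412 + 1254\right) + 3020 = -158 + 3020 = 2862$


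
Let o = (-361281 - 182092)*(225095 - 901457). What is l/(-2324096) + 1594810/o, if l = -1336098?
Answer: 122760558360370577/213536109688482624 ≈ 0.57489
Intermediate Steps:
o = 367516849026 (o = -543373*(-676362) = 367516849026)
l/(-2324096) + 1594810/o = -1336098/(-2324096) + 1594810/367516849026 = -1336098*(-1/2324096) + 1594810*(1/367516849026) = 668049/1162048 + 797405/183758424513 = 122760558360370577/213536109688482624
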